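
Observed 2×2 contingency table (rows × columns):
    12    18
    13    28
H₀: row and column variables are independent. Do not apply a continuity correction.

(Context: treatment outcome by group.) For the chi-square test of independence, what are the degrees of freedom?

df = (r−1)(c−1) = (2−1)·(2−1) = 1

degrees of freedom = 1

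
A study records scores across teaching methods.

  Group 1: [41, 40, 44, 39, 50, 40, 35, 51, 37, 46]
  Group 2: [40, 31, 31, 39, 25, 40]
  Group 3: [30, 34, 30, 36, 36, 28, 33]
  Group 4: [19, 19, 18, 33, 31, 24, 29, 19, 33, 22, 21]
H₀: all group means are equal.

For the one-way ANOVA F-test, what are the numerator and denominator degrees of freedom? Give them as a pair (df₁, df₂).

degrees of freedom = [3, 30]

k = 4 groups, N = 34 total
df = (k−1, N−k) = (4−1, 34−4) = (3, 30)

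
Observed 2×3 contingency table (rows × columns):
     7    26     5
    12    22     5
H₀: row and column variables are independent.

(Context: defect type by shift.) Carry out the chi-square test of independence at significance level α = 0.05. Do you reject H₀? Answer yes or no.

Row totals [38, 39], col totals [19, 48, 10], n=77
χ² = (7−9.38)²/9.38 + (26−23.69)²/23.69 + (5−4.94)²/4.94 + (12−9.62)²/9.62 + (22−24.31)²/24.31 + (5−5.06)²/5.06 = 1.6364
df = 2
p-value (upper-tail) = 0.44122
At α=0.05: p ≥ α → fail to reject H₀

reject H₀: no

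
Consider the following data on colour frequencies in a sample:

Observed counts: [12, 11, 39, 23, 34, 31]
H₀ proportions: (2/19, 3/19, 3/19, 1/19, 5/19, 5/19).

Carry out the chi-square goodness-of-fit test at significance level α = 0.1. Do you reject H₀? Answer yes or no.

reject H₀: yes

n = 150; E_i = n·p_i = [15.79, 23.68, 23.68, 7.89, 39.47, 39.47]
χ² = (12−15.79)²/15.79 + (11−23.68)²/23.68 + (39−23.68)²/23.68 + (23−7.89)²/7.89 + (34−39.47)²/39.47 + (31−39.47)²/39.47 = 49.0862
df = 5
p-value (upper-tail) = 0.00000
At α=0.1: p < α → reject H₀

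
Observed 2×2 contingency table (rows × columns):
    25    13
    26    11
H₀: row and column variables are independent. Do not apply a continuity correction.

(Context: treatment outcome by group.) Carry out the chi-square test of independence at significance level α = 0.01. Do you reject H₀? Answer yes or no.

Row totals [38, 37], col totals [51, 24], n=75
χ² = (25−25.84)²/25.84 + (13−12.16)²/12.16 + (26−25.16)²/25.16 + (11−11.84)²/11.84 = 0.1730
df = 1
p-value (upper-tail) = 0.67748
At α=0.01: p ≥ α → fail to reject H₀

reject H₀: no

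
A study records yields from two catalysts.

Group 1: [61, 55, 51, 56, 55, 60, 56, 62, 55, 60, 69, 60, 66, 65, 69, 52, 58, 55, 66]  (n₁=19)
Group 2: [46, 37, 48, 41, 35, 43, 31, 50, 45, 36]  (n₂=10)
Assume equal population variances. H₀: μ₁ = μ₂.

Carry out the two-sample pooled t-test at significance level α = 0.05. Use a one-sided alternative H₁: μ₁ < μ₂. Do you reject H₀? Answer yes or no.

reject H₀: no

x̄₁=59.526, s₁=5.481, n₁=19
x̄₂=41.200, s₂=6.250, n₂=10
s_p² = [18·5.481² + 9·6.250²]/27 = 33.0495
SE = √(s_p²·(1/19+1/10)) = 2.2460
t = (59.526−41.200)/2.2460 = 8.1596
df = 27
p-value (one-sided, H₁ less) = 1.00000
At α=0.05: p ≥ α → fail to reject H₀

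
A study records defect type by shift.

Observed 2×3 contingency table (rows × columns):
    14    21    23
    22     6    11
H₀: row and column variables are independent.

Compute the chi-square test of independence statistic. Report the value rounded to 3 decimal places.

test statistic = 11.049

Row totals [58, 39], col totals [36, 27, 34], n=97
χ² = (14−21.53)²/21.53 + (21−16.14)²/16.14 + (23−20.33)²/20.33 + (22−14.47)²/14.47 + (6−10.86)²/10.86 + (11−13.67)²/13.67 = 11.0487
df = 2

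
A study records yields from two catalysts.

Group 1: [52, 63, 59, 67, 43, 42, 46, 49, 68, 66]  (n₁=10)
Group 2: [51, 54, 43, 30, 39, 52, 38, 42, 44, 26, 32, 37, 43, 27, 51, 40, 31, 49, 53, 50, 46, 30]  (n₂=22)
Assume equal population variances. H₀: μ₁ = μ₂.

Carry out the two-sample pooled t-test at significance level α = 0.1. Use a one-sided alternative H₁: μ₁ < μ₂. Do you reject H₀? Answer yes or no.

x̄₁=55.500, s₁=10.277, n₁=10
x̄₂=41.273, s₂=8.982, n₂=22
s_p² = [9·10.277² + 21·8.982²]/30 = 88.1621
SE = √(s_p²·(1/10+1/22)) = 3.5810
t = (55.500−41.273)/3.5810 = 3.9730
df = 30
p-value (one-sided, H₁ less) = 0.99979
At α=0.1: p ≥ α → fail to reject H₀

reject H₀: no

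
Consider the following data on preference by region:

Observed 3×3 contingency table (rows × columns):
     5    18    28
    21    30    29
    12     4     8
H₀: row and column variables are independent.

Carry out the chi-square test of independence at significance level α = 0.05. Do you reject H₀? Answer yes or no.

Row totals [51, 80, 24], col totals [38, 52, 65], n=155
χ² = (5−12.50)²/12.50 + (18−17.11)²/17.11 + (28−21.39)²/21.39 + (21−19.61)²/19.61 + (30−26.84)²/26.84 + (29−33.55)²/33.55 + (12−5.88)²/5.88 + (4−8.05)²/8.05 + (8−10.06)²/10.06 = 16.5007
df = 4
p-value (upper-tail) = 0.00242
At α=0.05: p < α → reject H₀

reject H₀: yes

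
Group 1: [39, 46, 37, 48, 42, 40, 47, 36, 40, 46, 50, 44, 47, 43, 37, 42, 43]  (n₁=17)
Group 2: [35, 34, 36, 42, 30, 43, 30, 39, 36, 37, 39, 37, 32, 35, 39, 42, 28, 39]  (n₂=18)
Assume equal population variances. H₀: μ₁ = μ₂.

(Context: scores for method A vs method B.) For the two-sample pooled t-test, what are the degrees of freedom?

df = n₁ + n₂ − 2 = 17 + 18 − 2 = 33

degrees of freedom = 33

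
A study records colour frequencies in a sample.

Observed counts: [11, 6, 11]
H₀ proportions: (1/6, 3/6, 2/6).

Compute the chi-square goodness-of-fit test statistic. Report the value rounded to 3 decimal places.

n = 28; E_i = n·p_i = [4.67, 14.00, 9.33]
χ² = (11−4.67)²/4.67 + (6−14.00)²/14.00 + (11−9.33)²/9.33 = 13.4643
df = 2

test statistic = 13.464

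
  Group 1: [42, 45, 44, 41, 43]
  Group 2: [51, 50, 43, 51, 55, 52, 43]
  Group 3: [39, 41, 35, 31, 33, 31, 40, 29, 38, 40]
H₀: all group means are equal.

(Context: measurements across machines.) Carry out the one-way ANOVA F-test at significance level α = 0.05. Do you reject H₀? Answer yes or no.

Group means [43.00, 49.29, 35.70], grand mean 41.682
SSB = Σnᵢ(x̄ᵢ−x̄)² = 771.244; SSW = ΣΣ(x−x̄ᵢ)² = 313.529
MSB = 771.244/2 = 385.6221; MSW = 313.529/19 = 16.5015
F = MSB/MSW = 23.3689
df = (2, 19)
p-value (upper-tail) = 0.00001
At α=0.05: p < α → reject H₀

reject H₀: yes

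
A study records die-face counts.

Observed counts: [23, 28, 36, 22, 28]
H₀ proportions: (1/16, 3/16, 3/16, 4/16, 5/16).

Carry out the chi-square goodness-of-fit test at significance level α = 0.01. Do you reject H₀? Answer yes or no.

n = 137; E_i = n·p_i = [8.56, 25.69, 25.69, 34.25, 42.81]
χ² = (23−8.56)²/8.56 + (28−25.69)²/25.69 + (36−25.69)²/25.69 + (22−34.25)²/34.25 + (28−42.81)²/42.81 = 38.1981
df = 4
p-value (upper-tail) = 0.00000
At α=0.01: p < α → reject H₀

reject H₀: yes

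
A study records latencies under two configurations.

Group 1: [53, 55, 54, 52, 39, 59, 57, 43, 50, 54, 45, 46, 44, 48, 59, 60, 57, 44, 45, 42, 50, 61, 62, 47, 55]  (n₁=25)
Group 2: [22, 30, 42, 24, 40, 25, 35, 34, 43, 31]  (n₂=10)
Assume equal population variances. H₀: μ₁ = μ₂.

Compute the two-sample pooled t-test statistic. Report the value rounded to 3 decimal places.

x̄₁=51.240, s₁=6.666, n₁=25
x̄₂=32.600, s₂=7.545, n₂=10
s_p² = [24·6.666² + 9·7.545²]/33 = 47.8473
SE = √(s_p²·(1/25+1/10)) = 2.5882
t = (51.240−32.600)/2.5882 = 7.2020
df = 33

test statistic = 7.202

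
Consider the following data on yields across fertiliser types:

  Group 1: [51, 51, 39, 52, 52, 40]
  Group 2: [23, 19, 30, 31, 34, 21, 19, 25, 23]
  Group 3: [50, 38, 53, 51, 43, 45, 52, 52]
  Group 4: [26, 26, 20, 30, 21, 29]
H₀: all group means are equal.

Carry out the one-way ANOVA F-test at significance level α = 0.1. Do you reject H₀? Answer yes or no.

reject H₀: yes

Group means [47.50, 25.00, 48.00, 25.33], grand mean 36.069
SSB = Σnᵢ(x̄ᵢ−x̄)² = 3717.029; SSW = ΣΣ(x−x̄ᵢ)² = 718.833
MSB = 3717.029/3 = 1239.0096; MSW = 718.833/25 = 28.7533
F = MSB/MSW = 43.0910
df = (3, 25)
p-value (upper-tail) = 0.00000
At α=0.1: p < α → reject H₀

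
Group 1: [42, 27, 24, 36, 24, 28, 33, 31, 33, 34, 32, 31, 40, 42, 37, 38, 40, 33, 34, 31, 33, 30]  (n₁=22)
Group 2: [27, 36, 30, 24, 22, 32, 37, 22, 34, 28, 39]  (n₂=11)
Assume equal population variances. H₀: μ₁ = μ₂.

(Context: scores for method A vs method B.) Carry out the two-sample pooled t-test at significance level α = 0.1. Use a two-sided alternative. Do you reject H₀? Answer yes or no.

x̄₁=33.318, s₁=5.140, n₁=22
x̄₂=30.091, s₂=6.024, n₂=11
s_p² = [21·5.140² + 10·6.024²]/31 = 29.6026
SE = √(s_p²·(1/22+1/11)) = 2.0092
t = (33.318−30.091)/2.0092 = 1.6063
df = 31
p-value (two-sided) = 0.11835
At α=0.1: p ≥ α → fail to reject H₀

reject H₀: no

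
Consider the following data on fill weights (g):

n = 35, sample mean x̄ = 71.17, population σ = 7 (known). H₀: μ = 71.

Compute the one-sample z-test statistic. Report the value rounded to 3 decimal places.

SE = σ/√n = 7/√35 = 1.1832
z = (x̄−μ₀)/SE = (71.17−71)/1.1832 = 0.1437

test statistic = 0.144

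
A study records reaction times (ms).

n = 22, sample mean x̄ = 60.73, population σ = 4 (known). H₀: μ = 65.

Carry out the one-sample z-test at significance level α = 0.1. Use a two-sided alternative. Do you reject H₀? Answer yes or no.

reject H₀: yes

SE = σ/√n = 4/√22 = 0.8528
z = (x̄−μ₀)/SE = (60.73−65)/0.8528 = -5.0070
p-value (two-sided) = 0.00000
At α=0.1: p < α → reject H₀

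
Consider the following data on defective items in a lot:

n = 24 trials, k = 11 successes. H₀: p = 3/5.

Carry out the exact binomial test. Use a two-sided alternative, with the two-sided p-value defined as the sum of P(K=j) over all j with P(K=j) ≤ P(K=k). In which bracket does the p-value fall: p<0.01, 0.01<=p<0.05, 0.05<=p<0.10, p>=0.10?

p-value bracket: p>=0.10

Exact binomial: n=24, k=11, p₀=3/5=0.6000
P(X=j) = C(n,j)·p₀^j·(1−p₀)^(n−j); p = Σ P(X=j) over j with P(X=j) ≤ P(X=11)
p-value (two-sided) = 0.21023
→ bracket: p>=0.10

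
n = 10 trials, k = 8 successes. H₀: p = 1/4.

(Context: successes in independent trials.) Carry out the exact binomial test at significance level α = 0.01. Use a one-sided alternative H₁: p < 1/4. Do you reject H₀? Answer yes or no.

Exact binomial: n=10, k=8, p₀=1/4=0.2500
P(X≤8) from Σ C(n,i)·p₀^i·(1−p₀)^(n−i)
p-value (one-sided, H₁ less) = 0.99997
At α=0.01: p ≥ α → fail to reject H₀

reject H₀: no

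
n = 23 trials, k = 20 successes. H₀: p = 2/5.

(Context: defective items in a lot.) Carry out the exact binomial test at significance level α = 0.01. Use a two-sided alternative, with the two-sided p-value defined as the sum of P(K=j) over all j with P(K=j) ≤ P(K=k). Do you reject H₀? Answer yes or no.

reject H₀: yes

Exact binomial: n=23, k=20, p₀=2/5=0.4000
P(X=j) = C(n,j)·p₀^j·(1−p₀)^(n−j); p = Σ P(X=j) over j with P(X=j) ≤ P(X=20)
p-value (two-sided) = 0.00000
At α=0.01: p < α → reject H₀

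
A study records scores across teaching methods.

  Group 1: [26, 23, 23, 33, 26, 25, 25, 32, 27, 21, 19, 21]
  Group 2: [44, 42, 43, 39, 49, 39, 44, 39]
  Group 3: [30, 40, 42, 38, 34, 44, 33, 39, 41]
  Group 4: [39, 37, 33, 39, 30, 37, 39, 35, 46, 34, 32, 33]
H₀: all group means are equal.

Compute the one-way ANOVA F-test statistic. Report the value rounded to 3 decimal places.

Group means [25.08, 42.38, 37.89, 36.17], grand mean 34.512
SSB = Σnᵢ(x̄ᵢ−x̄)² = 1696.897; SSW = ΣΣ(x−x̄ᵢ)² = 653.347
MSB = 1696.897/3 = 565.6322; MSW = 653.347/37 = 17.6580
F = MSB/MSW = 32.0326
df = (3, 37)

test statistic = 32.033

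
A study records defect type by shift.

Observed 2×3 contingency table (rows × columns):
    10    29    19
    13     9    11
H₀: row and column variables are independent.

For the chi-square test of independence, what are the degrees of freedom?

degrees of freedom = 2

df = (r−1)(c−1) = (2−1)·(3−1) = 2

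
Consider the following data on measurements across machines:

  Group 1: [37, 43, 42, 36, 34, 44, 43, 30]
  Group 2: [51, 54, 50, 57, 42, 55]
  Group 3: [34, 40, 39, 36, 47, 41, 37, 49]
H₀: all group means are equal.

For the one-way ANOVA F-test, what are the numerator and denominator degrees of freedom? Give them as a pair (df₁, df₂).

k = 3 groups, N = 22 total
df = (k−1, N−k) = (3−1, 22−3) = (2, 19)

degrees of freedom = [2, 19]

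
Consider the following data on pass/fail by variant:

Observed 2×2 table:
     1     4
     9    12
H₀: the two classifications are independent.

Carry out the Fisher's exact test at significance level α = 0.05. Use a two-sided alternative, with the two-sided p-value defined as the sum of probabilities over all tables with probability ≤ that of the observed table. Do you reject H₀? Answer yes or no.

Margins: r₁=5, r₂=21, c₁=10, c₂=16, n=26
p_obs = C(5,1)·C(21,9)/C(26,10); sum pmf over tables with pmf ≤ p_obs
p-value (two-sided) = 0.61690
At α=0.05: p ≥ α → fail to reject H₀

reject H₀: no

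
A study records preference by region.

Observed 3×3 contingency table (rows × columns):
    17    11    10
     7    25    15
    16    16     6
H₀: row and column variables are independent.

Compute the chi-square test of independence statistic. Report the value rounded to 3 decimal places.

test statistic = 12.424

Row totals [38, 47, 38], col totals [40, 52, 31], n=123
χ² = (17−12.36)²/12.36 + (11−16.07)²/16.07 + (10−9.58)²/9.58 + (7−15.28)²/15.28 + (25−19.87)²/19.87 + (15−11.85)²/11.85 + (16−12.36)²/12.36 + (16−16.07)²/16.07 + (6−9.58)²/9.58 = 12.4244
df = 4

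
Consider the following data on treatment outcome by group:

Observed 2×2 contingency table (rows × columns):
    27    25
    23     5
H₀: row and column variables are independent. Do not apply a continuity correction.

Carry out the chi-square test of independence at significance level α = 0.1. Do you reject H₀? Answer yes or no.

reject H₀: yes

Row totals [52, 28], col totals [50, 30], n=80
χ² = (27−32.50)²/32.50 + (25−19.50)²/19.50 + (23−17.50)²/17.50 + (5−10.50)²/10.50 = 7.0916
df = 1
p-value (upper-tail) = 0.00774
At α=0.1: p < α → reject H₀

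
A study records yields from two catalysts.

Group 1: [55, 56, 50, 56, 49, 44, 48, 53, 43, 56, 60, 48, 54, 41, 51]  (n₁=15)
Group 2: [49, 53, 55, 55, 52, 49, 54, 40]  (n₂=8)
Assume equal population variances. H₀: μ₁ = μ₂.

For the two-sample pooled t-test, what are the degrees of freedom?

df = n₁ + n₂ − 2 = 15 + 8 − 2 = 21

degrees of freedom = 21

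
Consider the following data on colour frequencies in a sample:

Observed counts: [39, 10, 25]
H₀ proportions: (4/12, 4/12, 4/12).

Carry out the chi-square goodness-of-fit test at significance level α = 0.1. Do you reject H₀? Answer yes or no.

reject H₀: yes

n = 74; E_i = n·p_i = [24.67, 24.67, 24.67]
χ² = (39−24.67)²/24.67 + (10−24.67)²/24.67 + (25−24.67)²/24.67 = 17.0541
df = 2
p-value (upper-tail) = 0.00020
At α=0.1: p < α → reject H₀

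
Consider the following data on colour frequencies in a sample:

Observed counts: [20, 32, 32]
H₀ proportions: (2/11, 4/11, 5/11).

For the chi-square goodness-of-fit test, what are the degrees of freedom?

df = k − 1 = 3 − 1 = 2

degrees of freedom = 2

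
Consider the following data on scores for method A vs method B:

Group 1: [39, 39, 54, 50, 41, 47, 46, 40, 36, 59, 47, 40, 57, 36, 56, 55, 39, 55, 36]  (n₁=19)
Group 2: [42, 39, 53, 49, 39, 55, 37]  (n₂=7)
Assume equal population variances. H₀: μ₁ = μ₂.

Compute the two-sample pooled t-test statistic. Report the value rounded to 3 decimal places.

test statistic = 0.297

x̄₁=45.895, s₁=8.089, n₁=19
x̄₂=44.857, s₂=7.358, n₂=7
s_p² = [18·8.089² + 6·7.358²]/24 = 62.6103
SE = √(s_p²·(1/19+1/7)) = 3.4985
t = (45.895−44.857)/3.4985 = 0.2966
df = 24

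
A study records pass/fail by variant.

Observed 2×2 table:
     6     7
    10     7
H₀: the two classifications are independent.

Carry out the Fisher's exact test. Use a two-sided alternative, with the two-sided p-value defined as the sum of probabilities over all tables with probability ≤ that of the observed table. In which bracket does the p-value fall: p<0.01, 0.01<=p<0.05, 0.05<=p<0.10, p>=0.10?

Margins: r₁=13, r₂=17, c₁=16, c₂=14, n=30
p_obs = C(13,6)·C(17,10)/C(30,16); sum pmf over tables with pmf ≤ p_obs
p-value (two-sided) = 0.71314
→ bracket: p>=0.10

p-value bracket: p>=0.10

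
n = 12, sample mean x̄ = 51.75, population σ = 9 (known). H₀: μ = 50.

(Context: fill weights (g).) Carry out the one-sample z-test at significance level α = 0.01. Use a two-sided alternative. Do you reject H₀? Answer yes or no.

reject H₀: no

SE = σ/√n = 9/√12 = 2.5981
z = (x̄−μ₀)/SE = (51.75−50)/2.5981 = 0.6736
p-value (two-sided) = 0.50058
At α=0.01: p ≥ α → fail to reject H₀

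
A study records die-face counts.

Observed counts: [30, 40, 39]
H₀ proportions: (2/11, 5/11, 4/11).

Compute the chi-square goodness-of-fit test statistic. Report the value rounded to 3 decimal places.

n = 109; E_i = n·p_i = [19.82, 49.55, 39.64]
χ² = (30−19.82)²/19.82 + (40−49.55)²/49.55 + (39−39.64)²/39.64 = 7.0803
df = 2

test statistic = 7.080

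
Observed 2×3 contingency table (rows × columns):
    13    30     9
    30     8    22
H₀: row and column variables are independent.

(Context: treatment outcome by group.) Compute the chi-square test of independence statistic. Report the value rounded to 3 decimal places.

test statistic = 24.463

Row totals [52, 60], col totals [43, 38, 31], n=112
χ² = (13−19.96)²/19.96 + (30−17.64)²/17.64 + (9−14.39)²/14.39 + (30−23.04)²/23.04 + (8−20.36)²/20.36 + (22−16.61)²/16.61 = 24.4628
df = 2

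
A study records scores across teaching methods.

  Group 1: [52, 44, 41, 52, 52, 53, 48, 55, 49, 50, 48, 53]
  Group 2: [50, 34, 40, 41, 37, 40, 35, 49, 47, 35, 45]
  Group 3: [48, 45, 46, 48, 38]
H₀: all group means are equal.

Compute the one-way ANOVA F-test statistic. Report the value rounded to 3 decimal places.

test statistic = 9.057

Group means [49.75, 41.18, 45.00], grand mean 45.536
SSB = Σnᵢ(x̄ᵢ−x̄)² = 423.078; SSW = ΣΣ(x−x̄ᵢ)² = 583.886
MSB = 423.078/2 = 211.5390; MSW = 583.886/25 = 23.3555
F = MSB/MSW = 9.0574
df = (2, 25)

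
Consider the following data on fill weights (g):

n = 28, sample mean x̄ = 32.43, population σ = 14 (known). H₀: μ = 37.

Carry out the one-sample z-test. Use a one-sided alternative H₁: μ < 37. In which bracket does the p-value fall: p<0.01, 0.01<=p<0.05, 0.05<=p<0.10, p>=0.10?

SE = σ/√n = 14/√28 = 2.6458
z = (x̄−μ₀)/SE = (32.43−37)/2.6458 = -1.7273
p-value (one-sided, H₁ less) = 0.04206
→ bracket: 0.01<=p<0.05

p-value bracket: 0.01<=p<0.05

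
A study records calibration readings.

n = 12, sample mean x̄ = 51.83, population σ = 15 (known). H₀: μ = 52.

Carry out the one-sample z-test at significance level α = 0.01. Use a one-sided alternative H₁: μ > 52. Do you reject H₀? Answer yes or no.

SE = σ/√n = 15/√12 = 4.3301
z = (x̄−μ₀)/SE = (51.83−52)/4.3301 = -0.0393
p-value (one-sided, H₁ greater) = 0.51566
At α=0.01: p ≥ α → fail to reject H₀

reject H₀: no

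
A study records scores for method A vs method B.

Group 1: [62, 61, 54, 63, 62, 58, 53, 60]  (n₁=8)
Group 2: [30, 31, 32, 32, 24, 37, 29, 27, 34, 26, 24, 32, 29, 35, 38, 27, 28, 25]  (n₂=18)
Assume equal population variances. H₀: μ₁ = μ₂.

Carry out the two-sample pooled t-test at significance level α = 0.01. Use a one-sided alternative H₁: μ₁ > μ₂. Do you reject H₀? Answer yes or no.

x̄₁=59.125, s₁=3.796, n₁=8
x̄₂=30.000, s₂=4.229, n₂=18
s_p² = [7·3.796² + 17·4.229²]/24 = 16.8698
SE = √(s_p²·(1/8+1/18)) = 1.7453
t = (59.125−30.000)/1.7453 = 16.6881
df = 24
p-value (one-sided, H₁ greater) = 0.00000
At α=0.01: p < α → reject H₀

reject H₀: yes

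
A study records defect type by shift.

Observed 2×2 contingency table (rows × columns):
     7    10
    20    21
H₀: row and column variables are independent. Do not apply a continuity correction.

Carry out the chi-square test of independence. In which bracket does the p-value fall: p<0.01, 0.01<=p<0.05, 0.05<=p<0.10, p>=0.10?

p-value bracket: p>=0.10

Row totals [17, 41], col totals [27, 31], n=58
χ² = (7−7.91)²/7.91 + (10−9.09)²/9.09 + (20−19.09)²/19.09 + (21−21.91)²/21.91 = 0.2793
df = 1
p-value (upper-tail) = 0.59718
→ bracket: p>=0.10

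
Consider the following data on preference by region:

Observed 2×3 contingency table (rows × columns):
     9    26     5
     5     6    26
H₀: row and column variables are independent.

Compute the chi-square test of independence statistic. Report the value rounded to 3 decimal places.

Row totals [40, 37], col totals [14, 32, 31], n=77
χ² = (9−7.27)²/7.27 + (26−16.62)²/16.62 + (5−16.10)²/16.10 + (5−6.73)²/6.73 + (6−15.38)²/15.38 + (26−14.90)²/14.90 = 27.7940
df = 2

test statistic = 27.794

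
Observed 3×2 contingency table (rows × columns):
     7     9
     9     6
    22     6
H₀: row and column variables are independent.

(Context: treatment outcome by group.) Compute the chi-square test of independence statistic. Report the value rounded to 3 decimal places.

Row totals [16, 15, 28], col totals [38, 21], n=59
χ² = (7−10.31)²/10.31 + (9−5.69)²/5.69 + (9−9.66)²/9.66 + (6−5.34)²/5.34 + (22−18.03)²/18.03 + (6−9.97)²/9.97 = 5.5558
df = 2

test statistic = 5.556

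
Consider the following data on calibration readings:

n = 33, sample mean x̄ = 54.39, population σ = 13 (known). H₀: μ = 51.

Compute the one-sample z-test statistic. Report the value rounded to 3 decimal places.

test statistic = 1.498

SE = σ/√n = 13/√33 = 2.2630
z = (x̄−μ₀)/SE = (54.39−51)/2.2630 = 1.4980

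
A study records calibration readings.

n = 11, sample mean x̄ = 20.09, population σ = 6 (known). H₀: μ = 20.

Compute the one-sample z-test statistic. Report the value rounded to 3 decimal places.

SE = σ/√n = 6/√11 = 1.8091
z = (x̄−μ₀)/SE = (20.09−20)/1.8091 = 0.0497

test statistic = 0.050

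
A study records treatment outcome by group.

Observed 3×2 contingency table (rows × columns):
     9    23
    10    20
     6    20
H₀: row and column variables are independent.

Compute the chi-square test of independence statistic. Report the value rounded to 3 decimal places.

test statistic = 0.722

Row totals [32, 30, 26], col totals [25, 63], n=88
χ² = (9−9.09)²/9.09 + (23−22.91)²/22.91 + (10−8.52)²/8.52 + (20−21.48)²/21.48 + (6−7.39)²/7.39 + (20−18.61)²/18.61 = 0.7224
df = 2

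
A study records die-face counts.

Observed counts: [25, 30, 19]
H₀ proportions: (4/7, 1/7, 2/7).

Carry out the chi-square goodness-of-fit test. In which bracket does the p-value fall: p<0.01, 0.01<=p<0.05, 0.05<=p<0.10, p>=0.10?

n = 74; E_i = n·p_i = [42.29, 10.57, 21.14]
χ² = (25−42.29)²/42.29 + (30−10.57)²/10.57 + (19−21.14)²/21.14 = 42.9899
df = 2
p-value (upper-tail) = 0.00000
→ bracket: p<0.01

p-value bracket: p<0.01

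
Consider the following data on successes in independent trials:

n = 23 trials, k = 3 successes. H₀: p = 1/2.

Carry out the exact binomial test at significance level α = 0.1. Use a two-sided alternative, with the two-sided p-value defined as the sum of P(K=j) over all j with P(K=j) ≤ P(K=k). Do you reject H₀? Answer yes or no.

Exact binomial: n=23, k=3, p₀=1/2=0.5000
P(X=j) = C(n,j)·p₀^j·(1−p₀)^(n−j); p = Σ P(X=j) over j with P(X=j) ≤ P(X=3)
p-value (two-sided) = 0.00049
At α=0.1: p < α → reject H₀

reject H₀: yes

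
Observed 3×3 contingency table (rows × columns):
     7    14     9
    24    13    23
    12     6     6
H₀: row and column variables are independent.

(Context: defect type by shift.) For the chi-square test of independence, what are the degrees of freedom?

degrees of freedom = 4

df = (r−1)(c−1) = (3−1)·(3−1) = 4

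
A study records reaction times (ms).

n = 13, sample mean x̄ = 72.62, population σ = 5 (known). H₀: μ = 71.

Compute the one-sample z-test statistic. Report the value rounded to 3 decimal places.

SE = σ/√n = 5/√13 = 1.3868
z = (x̄−μ₀)/SE = (72.62−71)/1.3868 = 1.1682

test statistic = 1.168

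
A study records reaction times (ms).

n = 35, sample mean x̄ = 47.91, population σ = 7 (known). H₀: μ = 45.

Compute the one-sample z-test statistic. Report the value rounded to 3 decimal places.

SE = σ/√n = 7/√35 = 1.1832
z = (x̄−μ₀)/SE = (47.91−45)/1.1832 = 2.4594

test statistic = 2.459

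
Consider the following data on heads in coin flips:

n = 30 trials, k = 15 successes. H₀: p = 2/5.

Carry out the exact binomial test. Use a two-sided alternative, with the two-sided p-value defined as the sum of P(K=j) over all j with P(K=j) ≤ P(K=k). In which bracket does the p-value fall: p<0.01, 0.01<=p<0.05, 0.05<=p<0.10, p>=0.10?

Exact binomial: n=30, k=15, p₀=2/5=0.4000
P(X=j) = C(n,j)·p₀^j·(1−p₀)^(n−j); p = Σ P(X=j) over j with P(X=j) ≤ P(X=15)
p-value (two-sided) = 0.26938
→ bracket: p>=0.10

p-value bracket: p>=0.10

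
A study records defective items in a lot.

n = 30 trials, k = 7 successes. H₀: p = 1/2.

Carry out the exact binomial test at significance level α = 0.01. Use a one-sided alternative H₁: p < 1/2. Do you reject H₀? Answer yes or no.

Exact binomial: n=30, k=7, p₀=1/2=0.5000
P(X≤7) from Σ C(n,i)·p₀^i·(1−p₀)^(n−i)
p-value (one-sided, H₁ less) = 0.00261
At α=0.01: p < α → reject H₀

reject H₀: yes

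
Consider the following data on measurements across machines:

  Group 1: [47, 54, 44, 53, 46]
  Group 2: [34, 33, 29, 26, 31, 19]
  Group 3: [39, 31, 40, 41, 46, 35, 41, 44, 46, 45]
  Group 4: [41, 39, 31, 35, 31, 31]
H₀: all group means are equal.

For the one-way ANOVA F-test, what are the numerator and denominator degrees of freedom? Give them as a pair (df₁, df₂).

k = 4 groups, N = 27 total
df = (k−1, N−k) = (4−1, 27−4) = (3, 23)

degrees of freedom = [3, 23]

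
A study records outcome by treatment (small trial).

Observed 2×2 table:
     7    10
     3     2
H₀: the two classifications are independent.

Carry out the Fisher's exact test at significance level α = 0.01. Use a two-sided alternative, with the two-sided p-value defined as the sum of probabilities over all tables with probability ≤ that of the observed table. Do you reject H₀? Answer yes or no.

Margins: r₁=17, r₂=5, c₁=10, c₂=12, n=22
p_obs = C(17,7)·C(5,3)/C(22,10); sum pmf over tables with pmf ≤ p_obs
p-value (two-sided) = 0.62406
At α=0.01: p ≥ α → fail to reject H₀

reject H₀: no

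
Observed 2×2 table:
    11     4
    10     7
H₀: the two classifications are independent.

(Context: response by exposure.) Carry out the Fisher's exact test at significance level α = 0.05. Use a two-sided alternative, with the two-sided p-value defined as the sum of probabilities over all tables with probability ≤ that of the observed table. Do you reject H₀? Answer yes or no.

reject H₀: no

Margins: r₁=15, r₂=17, c₁=21, c₂=11, n=32
p_obs = C(15,11)·C(17,10)/C(32,21); sum pmf over tables with pmf ≤ p_obs
p-value (two-sided) = 0.47191
At α=0.05: p ≥ α → fail to reject H₀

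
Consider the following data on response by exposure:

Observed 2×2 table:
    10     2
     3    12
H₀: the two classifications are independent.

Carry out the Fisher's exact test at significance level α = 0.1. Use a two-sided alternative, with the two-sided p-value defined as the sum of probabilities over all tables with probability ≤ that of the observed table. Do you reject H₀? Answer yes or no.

reject H₀: yes

Margins: r₁=12, r₂=15, c₁=13, c₂=14, n=27
p_obs = C(12,10)·C(15,3)/C(27,13); sum pmf over tables with pmf ≤ p_obs
p-value (two-sided) = 0.00184
At α=0.1: p < α → reject H₀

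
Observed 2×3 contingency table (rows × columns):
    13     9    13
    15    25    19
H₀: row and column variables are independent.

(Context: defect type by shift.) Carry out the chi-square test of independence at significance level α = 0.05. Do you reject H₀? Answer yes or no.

Row totals [35, 59], col totals [28, 34, 32], n=94
χ² = (13−10.43)²/10.43 + (9−12.66)²/12.66 + (13−11.91)²/11.91 + (15−17.57)²/17.57 + (25−21.34)²/21.34 + (19−20.09)²/20.09 = 2.8558
df = 2
p-value (upper-tail) = 0.23982
At α=0.05: p ≥ α → fail to reject H₀

reject H₀: no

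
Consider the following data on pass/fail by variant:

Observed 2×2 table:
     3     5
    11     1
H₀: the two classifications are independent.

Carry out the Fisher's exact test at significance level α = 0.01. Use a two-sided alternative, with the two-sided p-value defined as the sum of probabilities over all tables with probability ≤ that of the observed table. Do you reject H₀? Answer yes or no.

Margins: r₁=8, r₂=12, c₁=14, c₂=6, n=20
p_obs = C(8,3)·C(12,11)/C(20,14); sum pmf over tables with pmf ≤ p_obs
p-value (two-sided) = 0.01806
At α=0.01: p ≥ α → fail to reject H₀

reject H₀: no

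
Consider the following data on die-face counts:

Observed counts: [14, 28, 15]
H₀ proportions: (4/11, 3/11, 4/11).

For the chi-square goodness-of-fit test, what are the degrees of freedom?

degrees of freedom = 2

df = k − 1 = 3 − 1 = 2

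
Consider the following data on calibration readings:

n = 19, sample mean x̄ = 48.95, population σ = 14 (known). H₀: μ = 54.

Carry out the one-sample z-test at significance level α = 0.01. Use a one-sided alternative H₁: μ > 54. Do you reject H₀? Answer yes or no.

SE = σ/√n = 14/√19 = 3.2118
z = (x̄−μ₀)/SE = (48.95−54)/3.2118 = -1.5723
p-value (one-sided, H₁ greater) = 0.94206
At α=0.01: p ≥ α → fail to reject H₀

reject H₀: no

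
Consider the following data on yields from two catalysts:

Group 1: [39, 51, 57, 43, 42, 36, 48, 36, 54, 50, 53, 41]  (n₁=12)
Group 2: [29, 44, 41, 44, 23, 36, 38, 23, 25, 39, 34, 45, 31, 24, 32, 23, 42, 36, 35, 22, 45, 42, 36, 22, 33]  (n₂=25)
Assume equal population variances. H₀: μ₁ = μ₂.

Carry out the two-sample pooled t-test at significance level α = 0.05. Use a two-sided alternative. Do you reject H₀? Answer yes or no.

reject H₀: yes

x̄₁=45.833, s₁=7.247, n₁=12
x̄₂=33.760, s₂=8.017, n₂=25
s_p² = [11·7.247² + 24·8.017²]/35 = 60.5779
SE = √(s_p²·(1/12+1/25)) = 2.7334
t = (45.833−33.760)/2.7334 = 4.4170
df = 35
p-value (two-sided) = 0.00009
At α=0.05: p < α → reject H₀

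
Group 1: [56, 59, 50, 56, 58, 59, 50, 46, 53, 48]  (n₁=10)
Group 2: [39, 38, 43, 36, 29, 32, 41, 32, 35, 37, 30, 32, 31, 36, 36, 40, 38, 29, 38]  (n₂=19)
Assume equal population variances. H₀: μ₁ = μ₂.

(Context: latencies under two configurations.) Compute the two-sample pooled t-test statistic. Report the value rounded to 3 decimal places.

x̄₁=53.500, s₁=4.767, n₁=10
x̄₂=35.368, s₂=4.166, n₂=19
s_p² = [9·4.767² + 18·4.166²]/27 = 19.1452
SE = √(s_p²·(1/10+1/19)) = 1.7094
t = (53.500−35.368)/1.7094 = 10.6068
df = 27

test statistic = 10.607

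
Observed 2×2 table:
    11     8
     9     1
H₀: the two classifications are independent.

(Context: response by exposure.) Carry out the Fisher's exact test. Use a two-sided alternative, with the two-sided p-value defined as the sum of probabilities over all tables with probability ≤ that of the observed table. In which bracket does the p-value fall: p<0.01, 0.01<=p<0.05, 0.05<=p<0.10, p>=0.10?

Margins: r₁=19, r₂=10, c₁=20, c₂=9, n=29
p_obs = C(19,11)·C(10,9)/C(29,20); sum pmf over tables with pmf ≤ p_obs
p-value (two-sided) = 0.10715
→ bracket: p>=0.10

p-value bracket: p>=0.10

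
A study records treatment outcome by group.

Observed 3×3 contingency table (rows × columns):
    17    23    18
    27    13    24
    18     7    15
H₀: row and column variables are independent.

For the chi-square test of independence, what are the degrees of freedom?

degrees of freedom = 4

df = (r−1)(c−1) = (3−1)·(3−1) = 4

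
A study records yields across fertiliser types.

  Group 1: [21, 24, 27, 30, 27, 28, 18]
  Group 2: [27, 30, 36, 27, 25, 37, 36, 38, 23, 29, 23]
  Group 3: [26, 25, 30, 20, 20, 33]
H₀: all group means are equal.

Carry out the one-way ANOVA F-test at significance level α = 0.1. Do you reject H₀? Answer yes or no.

reject H₀: no

Group means [25.00, 30.09, 25.67], grand mean 27.500
SSB = Σnᵢ(x̄ᵢ−x̄)² = 137.758; SSW = ΣΣ(x−x̄ᵢ)² = 572.242
MSB = 137.758/2 = 68.8788; MSW = 572.242/21 = 27.2496
F = MSB/MSW = 2.5277
df = (2, 21)
p-value (upper-tail) = 0.10384
At α=0.1: p ≥ α → fail to reject H₀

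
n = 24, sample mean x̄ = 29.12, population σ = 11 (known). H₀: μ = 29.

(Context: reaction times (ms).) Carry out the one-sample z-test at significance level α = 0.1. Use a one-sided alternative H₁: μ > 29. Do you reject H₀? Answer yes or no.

reject H₀: no

SE = σ/√n = 11/√24 = 2.2454
z = (x̄−μ₀)/SE = (29.12−29)/2.2454 = 0.0534
p-value (one-sided, H₁ greater) = 0.47869
At α=0.1: p ≥ α → fail to reject H₀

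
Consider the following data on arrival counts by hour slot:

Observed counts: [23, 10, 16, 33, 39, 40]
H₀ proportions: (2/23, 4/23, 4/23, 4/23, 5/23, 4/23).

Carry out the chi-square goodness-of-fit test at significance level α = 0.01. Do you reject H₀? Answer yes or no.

reject H₀: yes

n = 161; E_i = n·p_i = [14.00, 28.00, 28.00, 28.00, 35.00, 28.00]
χ² = (23−14.00)²/14.00 + (10−28.00)²/28.00 + (16−28.00)²/28.00 + (33−28.00)²/28.00 + (39−35.00)²/35.00 + (40−28.00)²/28.00 = 28.9929
df = 5
p-value (upper-tail) = 0.00002
At α=0.01: p < α → reject H₀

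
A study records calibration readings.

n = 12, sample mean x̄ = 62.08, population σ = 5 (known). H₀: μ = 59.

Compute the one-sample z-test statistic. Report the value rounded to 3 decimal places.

SE = σ/√n = 5/√12 = 1.4434
z = (x̄−μ₀)/SE = (62.08−59)/1.4434 = 2.1339

test statistic = 2.134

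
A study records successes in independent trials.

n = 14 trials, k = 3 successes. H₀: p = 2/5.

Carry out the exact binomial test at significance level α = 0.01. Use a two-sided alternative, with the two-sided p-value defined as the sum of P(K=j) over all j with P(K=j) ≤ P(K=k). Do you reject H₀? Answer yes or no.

reject H₀: no

Exact binomial: n=14, k=3, p₀=2/5=0.4000
P(X=j) = C(n,j)·p₀^j·(1−p₀)^(n−j); p = Σ P(X=j) over j with P(X=j) ≤ P(X=3)
p-value (two-sided) = 0.18263
At α=0.01: p ≥ α → fail to reject H₀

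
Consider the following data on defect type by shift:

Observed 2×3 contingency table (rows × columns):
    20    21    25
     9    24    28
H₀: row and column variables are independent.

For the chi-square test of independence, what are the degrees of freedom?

df = (r−1)(c−1) = (2−1)·(3−1) = 2

degrees of freedom = 2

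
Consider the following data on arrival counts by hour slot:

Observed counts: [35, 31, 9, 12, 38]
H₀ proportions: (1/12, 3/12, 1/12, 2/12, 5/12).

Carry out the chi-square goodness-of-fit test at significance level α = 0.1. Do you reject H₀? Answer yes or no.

n = 125; E_i = n·p_i = [10.42, 31.25, 10.42, 20.83, 52.08]
χ² = (35−10.42)²/10.42 + (31−31.25)²/31.25 + (9−10.42)²/10.42 + (12−20.83)²/20.83 + (38−52.08)²/52.08 = 65.7648
df = 4
p-value (upper-tail) = 0.00000
At α=0.1: p < α → reject H₀

reject H₀: yes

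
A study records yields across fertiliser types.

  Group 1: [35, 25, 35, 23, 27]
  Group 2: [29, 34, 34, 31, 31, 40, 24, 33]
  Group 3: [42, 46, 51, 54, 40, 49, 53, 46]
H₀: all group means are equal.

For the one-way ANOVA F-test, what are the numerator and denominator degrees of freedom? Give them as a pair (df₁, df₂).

degrees of freedom = [2, 18]

k = 3 groups, N = 21 total
df = (k−1, N−k) = (3−1, 21−3) = (2, 18)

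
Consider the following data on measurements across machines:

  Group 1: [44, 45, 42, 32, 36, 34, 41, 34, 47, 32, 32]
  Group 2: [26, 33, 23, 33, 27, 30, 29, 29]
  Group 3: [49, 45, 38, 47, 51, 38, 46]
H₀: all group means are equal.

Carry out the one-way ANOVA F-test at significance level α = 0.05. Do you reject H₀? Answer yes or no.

Group means [38.09, 28.75, 44.86], grand mean 37.038
SSB = Σnᵢ(x̄ᵢ−x̄)² = 989.695; SSW = ΣΣ(x−x̄ᵢ)² = 571.266
MSB = 989.695/2 = 494.8477; MSW = 571.266/23 = 24.8377
F = MSB/MSW = 19.9233
df = (2, 23)
p-value (upper-tail) = 0.00001
At α=0.05: p < α → reject H₀

reject H₀: yes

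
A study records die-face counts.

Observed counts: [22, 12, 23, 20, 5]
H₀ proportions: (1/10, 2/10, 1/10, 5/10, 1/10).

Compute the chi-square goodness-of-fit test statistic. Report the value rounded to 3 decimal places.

n = 82; E_i = n·p_i = [8.20, 16.40, 8.20, 41.00, 8.20]
χ² = (22−8.20)²/8.20 + (12−16.40)²/16.40 + (23−8.20)²/8.20 + (20−41.00)²/41.00 + (5−8.20)²/8.20 = 63.1220
df = 4

test statistic = 63.122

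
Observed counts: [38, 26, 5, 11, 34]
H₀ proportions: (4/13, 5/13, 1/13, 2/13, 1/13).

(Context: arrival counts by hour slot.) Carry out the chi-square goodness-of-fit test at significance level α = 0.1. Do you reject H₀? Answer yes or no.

reject H₀: yes

n = 114; E_i = n·p_i = [35.08, 43.85, 8.77, 17.54, 8.77]
χ² = (38−35.08)²/35.08 + (26−43.85)²/43.85 + (5−8.77)²/8.77 + (11−17.54)²/17.54 + (34−8.77)²/8.77 = 84.1588
df = 4
p-value (upper-tail) = 0.00000
At α=0.1: p < α → reject H₀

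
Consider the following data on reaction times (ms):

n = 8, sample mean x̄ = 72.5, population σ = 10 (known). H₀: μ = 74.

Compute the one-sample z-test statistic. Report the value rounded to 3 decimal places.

SE = σ/√n = 10/√8 = 3.5355
z = (x̄−μ₀)/SE = (72.5−74)/3.5355 = -0.4243

test statistic = -0.424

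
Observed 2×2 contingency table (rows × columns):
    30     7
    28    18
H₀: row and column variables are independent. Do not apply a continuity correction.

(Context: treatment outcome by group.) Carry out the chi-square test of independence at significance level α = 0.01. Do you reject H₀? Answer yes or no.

reject H₀: no

Row totals [37, 46], col totals [58, 25], n=83
χ² = (30−25.86)²/25.86 + (7−11.14)²/11.14 + (28−32.14)²/32.14 + (18−13.86)²/13.86 = 3.9799
df = 1
p-value (upper-tail) = 0.04605
At α=0.01: p ≥ α → fail to reject H₀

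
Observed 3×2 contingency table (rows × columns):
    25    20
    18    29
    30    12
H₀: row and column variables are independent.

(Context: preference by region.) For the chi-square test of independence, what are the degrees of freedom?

df = (r−1)(c−1) = (3−1)·(2−1) = 2

degrees of freedom = 2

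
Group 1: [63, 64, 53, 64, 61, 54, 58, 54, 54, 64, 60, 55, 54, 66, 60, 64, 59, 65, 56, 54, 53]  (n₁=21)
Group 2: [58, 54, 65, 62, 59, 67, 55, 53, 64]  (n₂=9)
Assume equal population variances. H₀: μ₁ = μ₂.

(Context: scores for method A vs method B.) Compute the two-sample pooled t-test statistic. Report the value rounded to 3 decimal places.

test statistic = -0.451

x̄₁=58.810, s₁=4.633, n₁=21
x̄₂=59.667, s₂=5.099, n₂=9
s_p² = [20·4.633² + 8·5.099²]/28 = 22.7585
SE = √(s_p²·(1/21+1/9)) = 1.9006
t = (58.810−59.667)/1.9006 = -0.4510
df = 28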